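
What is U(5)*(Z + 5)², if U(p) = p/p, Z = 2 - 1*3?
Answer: 16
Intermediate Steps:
Z = -1 (Z = 2 - 3 = -1)
U(p) = 1
U(5)*(Z + 5)² = 1*(-1 + 5)² = 1*4² = 1*16 = 16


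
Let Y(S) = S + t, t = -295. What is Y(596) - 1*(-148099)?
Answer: 148400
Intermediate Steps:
Y(S) = -295 + S (Y(S) = S - 295 = -295 + S)
Y(596) - 1*(-148099) = (-295 + 596) - 1*(-148099) = 301 + 148099 = 148400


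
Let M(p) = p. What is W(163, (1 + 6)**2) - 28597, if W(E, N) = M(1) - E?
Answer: -28759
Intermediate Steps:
W(E, N) = 1 - E
W(163, (1 + 6)**2) - 28597 = (1 - 1*163) - 28597 = (1 - 163) - 28597 = -162 - 28597 = -28759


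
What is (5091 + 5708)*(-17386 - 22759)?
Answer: -433525855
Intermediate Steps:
(5091 + 5708)*(-17386 - 22759) = 10799*(-40145) = -433525855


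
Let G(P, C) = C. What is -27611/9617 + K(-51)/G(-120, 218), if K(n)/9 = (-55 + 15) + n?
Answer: -13895521/2096506 ≈ -6.6279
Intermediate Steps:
K(n) = -360 + 9*n (K(n) = 9*((-55 + 15) + n) = 9*(-40 + n) = -360 + 9*n)
-27611/9617 + K(-51)/G(-120, 218) = -27611/9617 + (-360 + 9*(-51))/218 = -27611*1/9617 + (-360 - 459)*(1/218) = -27611/9617 - 819*1/218 = -27611/9617 - 819/218 = -13895521/2096506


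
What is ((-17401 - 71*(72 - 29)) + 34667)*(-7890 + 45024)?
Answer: 527785542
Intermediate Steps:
((-17401 - 71*(72 - 29)) + 34667)*(-7890 + 45024) = ((-17401 - 71*43) + 34667)*37134 = ((-17401 - 3053) + 34667)*37134 = (-20454 + 34667)*37134 = 14213*37134 = 527785542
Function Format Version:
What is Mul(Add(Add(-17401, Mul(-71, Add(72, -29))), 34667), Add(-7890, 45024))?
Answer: 527785542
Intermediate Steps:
Mul(Add(Add(-17401, Mul(-71, Add(72, -29))), 34667), Add(-7890, 45024)) = Mul(Add(Add(-17401, Mul(-71, 43)), 34667), 37134) = Mul(Add(Add(-17401, -3053), 34667), 37134) = Mul(Add(-20454, 34667), 37134) = Mul(14213, 37134) = 527785542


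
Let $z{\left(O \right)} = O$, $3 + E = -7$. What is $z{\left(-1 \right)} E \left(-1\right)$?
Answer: $-10$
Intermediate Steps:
$E = -10$ ($E = -3 - 7 = -10$)
$z{\left(-1 \right)} E \left(-1\right) = \left(-1\right) \left(-10\right) \left(-1\right) = 10 \left(-1\right) = -10$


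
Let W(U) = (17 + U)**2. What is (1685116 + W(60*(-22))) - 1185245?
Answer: 2197680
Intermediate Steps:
(1685116 + W(60*(-22))) - 1185245 = (1685116 + (17 + 60*(-22))**2) - 1185245 = (1685116 + (17 - 1320)**2) - 1185245 = (1685116 + (-1303)**2) - 1185245 = (1685116 + 1697809) - 1185245 = 3382925 - 1185245 = 2197680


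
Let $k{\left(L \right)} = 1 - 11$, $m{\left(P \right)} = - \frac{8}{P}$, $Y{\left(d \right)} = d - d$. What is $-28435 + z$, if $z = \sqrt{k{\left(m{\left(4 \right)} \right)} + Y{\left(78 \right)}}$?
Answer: $-28435 + i \sqrt{10} \approx -28435.0 + 3.1623 i$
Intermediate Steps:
$Y{\left(d \right)} = 0$
$k{\left(L \right)} = -10$ ($k{\left(L \right)} = 1 - 11 = -10$)
$z = i \sqrt{10}$ ($z = \sqrt{-10 + 0} = \sqrt{-10} = i \sqrt{10} \approx 3.1623 i$)
$-28435 + z = -28435 + i \sqrt{10}$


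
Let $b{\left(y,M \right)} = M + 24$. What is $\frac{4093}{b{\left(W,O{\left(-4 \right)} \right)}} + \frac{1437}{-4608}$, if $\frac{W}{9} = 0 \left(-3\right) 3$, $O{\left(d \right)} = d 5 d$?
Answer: $\frac{779629}{19968} \approx 39.044$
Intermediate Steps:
$O{\left(d \right)} = 5 d^{2}$ ($O{\left(d \right)} = 5 d d = 5 d^{2}$)
$W = 0$ ($W = 9 \cdot 0 \left(-3\right) 3 = 9 \cdot 0 \cdot 3 = 9 \cdot 0 = 0$)
$b{\left(y,M \right)} = 24 + M$
$\frac{4093}{b{\left(W,O{\left(-4 \right)} \right)}} + \frac{1437}{-4608} = \frac{4093}{24 + 5 \left(-4\right)^{2}} + \frac{1437}{-4608} = \frac{4093}{24 + 5 \cdot 16} + 1437 \left(- \frac{1}{4608}\right) = \frac{4093}{24 + 80} - \frac{479}{1536} = \frac{4093}{104} - \frac{479}{1536} = \frac{779629}{19968}$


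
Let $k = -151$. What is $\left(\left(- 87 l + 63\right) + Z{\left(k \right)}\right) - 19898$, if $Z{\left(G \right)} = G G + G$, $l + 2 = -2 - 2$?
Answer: $3337$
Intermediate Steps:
$l = -6$ ($l = -2 - 4 = -6$)
$Z{\left(G \right)} = G + G^{2}$ ($Z{\left(G \right)} = G^{2} + G = G + G^{2}$)
$\left(\left(- 87 l + 63\right) + Z{\left(k \right)}\right) - 19898 = \left(\left(\left(-87\right) \left(-6\right) + 63\right) - 151 \left(1 - 151\right)\right) - 19898 = \left(\left(522 + 63\right) - -22650\right) - 19898 = \left(585 + 22650\right) - 19898 = 23235 - 19898 = 3337$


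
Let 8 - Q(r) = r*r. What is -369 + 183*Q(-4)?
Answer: -1833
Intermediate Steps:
Q(r) = 8 - r**2 (Q(r) = 8 - r*r = 8 - r**2)
-369 + 183*Q(-4) = -369 + 183*(8 - 1*(-4)**2) = -369 + 183*(8 - 1*16) = -369 + 183*(8 - 16) = -369 + 183*(-8) = -369 - 1464 = -1833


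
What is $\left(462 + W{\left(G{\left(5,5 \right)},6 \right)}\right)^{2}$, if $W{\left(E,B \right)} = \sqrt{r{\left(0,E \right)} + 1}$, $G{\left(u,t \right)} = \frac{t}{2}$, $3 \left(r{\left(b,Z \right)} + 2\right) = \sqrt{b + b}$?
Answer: $\left(462 + i\right)^{2} \approx 2.1344 \cdot 10^{5} + 924.0 i$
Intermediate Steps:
$r{\left(b,Z \right)} = -2 + \frac{\sqrt{2} \sqrt{b}}{3}$ ($r{\left(b,Z \right)} = -2 + \frac{\sqrt{b + b}}{3} = -2 + \frac{\sqrt{2 b}}{3} = -2 + \frac{\sqrt{2} \sqrt{b}}{3}$)
$G{\left(u,t \right)} = \frac{t}{2}$ ($G{\left(u,t \right)} = t \frac{1}{2} = \frac{t}{2}$)
$W{\left(E,B \right)} = i$ ($W{\left(E,B \right)} = \sqrt{\left(-2 + \frac{\sqrt{2} \sqrt{0}}{3}\right) + 1} = \sqrt{\left(-2 + \frac{1}{3} \sqrt{2} \cdot 0\right) + 1} = \sqrt{\left(-2 + 0\right) + 1} = \sqrt{-2 + 1} = \sqrt{-1} = i$)
$\left(462 + W{\left(G{\left(5,5 \right)},6 \right)}\right)^{2} = \left(462 + i\right)^{2}$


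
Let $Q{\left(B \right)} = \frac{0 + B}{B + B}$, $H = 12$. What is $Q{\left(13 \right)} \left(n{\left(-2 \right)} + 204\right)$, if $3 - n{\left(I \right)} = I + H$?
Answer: $\frac{197}{2} \approx 98.5$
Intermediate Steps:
$Q{\left(B \right)} = \frac{1}{2}$ ($Q{\left(B \right)} = \frac{B}{2 B} = B \frac{1}{2 B} = \frac{1}{2}$)
$n{\left(I \right)} = -9 - I$ ($n{\left(I \right)} = 3 - \left(I + 12\right) = 3 - \left(12 + I\right) = -9 - I$)
$Q{\left(13 \right)} \left(n{\left(-2 \right)} + 204\right) = \frac{\left(-9 - -2\right) + 204}{2} = \frac{\left(-9 + 2\right) + 204}{2} = \frac{-7 + 204}{2} = \frac{1}{2} \cdot 197 = \frac{197}{2}$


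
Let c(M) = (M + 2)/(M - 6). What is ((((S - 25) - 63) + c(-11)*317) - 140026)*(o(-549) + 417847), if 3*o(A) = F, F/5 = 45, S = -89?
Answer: -994904277356/17 ≈ -5.8524e+10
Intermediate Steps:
F = 225 (F = 5*45 = 225)
o(A) = 75 (o(A) = (⅓)*225 = 75)
c(M) = (2 + M)/(-6 + M)
((((S - 25) - 63) + c(-11)*317) - 140026)*(o(-549) + 417847) = ((((-89 - 25) - 63) + ((2 - 11)/(-6 - 11))*317) - 140026)*(75 + 417847) = (((-114 - 63) + (-9/(-17))*317) - 140026)*417922 = ((-177 - 1/17*(-9)*317) - 140026)*417922 = ((-177 + (9/17)*317) - 140026)*417922 = ((-177 + 2853/17) - 140026)*417922 = (-156/17 - 140026)*417922 = -2380598/17*417922 = -994904277356/17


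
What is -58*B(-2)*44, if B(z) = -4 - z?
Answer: 5104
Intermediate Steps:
-58*B(-2)*44 = -58*(-4 - 1*(-2))*44 = -58*(-4 + 2)*44 = -58*(-2)*44 = 116*44 = 5104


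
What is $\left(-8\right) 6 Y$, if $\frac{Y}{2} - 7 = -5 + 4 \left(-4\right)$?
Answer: $1344$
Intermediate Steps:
$Y = -28$ ($Y = 14 + 2 \left(-5 + 4 \left(-4\right)\right) = 14 + 2 \left(-5 - 16\right) = 14 + 2 \left(-21\right) = 14 - 42 = -28$)
$\left(-8\right) 6 Y = \left(-8\right) 6 \left(-28\right) = \left(-48\right) \left(-28\right) = 1344$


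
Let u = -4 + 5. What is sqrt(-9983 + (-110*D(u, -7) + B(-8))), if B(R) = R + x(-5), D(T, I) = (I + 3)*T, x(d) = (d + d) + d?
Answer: I*sqrt(9566) ≈ 97.806*I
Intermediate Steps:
x(d) = 3*d (x(d) = 2*d + d = 3*d)
u = 1
D(T, I) = T*(3 + I) (D(T, I) = (3 + I)*T = T*(3 + I))
B(R) = -15 + R (B(R) = R + 3*(-5) = R - 15 = -15 + R)
sqrt(-9983 + (-110*D(u, -7) + B(-8))) = sqrt(-9983 + (-110*(3 - 7) + (-15 - 8))) = sqrt(-9983 + (-110*(-4) - 23)) = sqrt(-9983 + (440 - 23)) = sqrt(-9983 + 417) = sqrt(-9566) = I*sqrt(9566)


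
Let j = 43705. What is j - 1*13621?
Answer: 30084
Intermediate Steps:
j - 1*13621 = 43705 - 1*13621 = 43705 - 13621 = 30084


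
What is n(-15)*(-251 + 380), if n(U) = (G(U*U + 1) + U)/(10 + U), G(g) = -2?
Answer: 2193/5 ≈ 438.60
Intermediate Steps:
n(U) = (-2 + U)/(10 + U)
n(-15)*(-251 + 380) = ((-2 - 15)/(10 - 15))*(-251 + 380) = (-17/(-5))*129 = -⅕*(-17)*129 = (17/5)*129 = 2193/5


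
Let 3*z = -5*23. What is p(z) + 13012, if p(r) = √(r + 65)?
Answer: 13012 + 4*√15/3 ≈ 13017.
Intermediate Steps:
z = -115/3 (z = (-5*23)/3 = (⅓)*(-115) = -115/3 ≈ -38.333)
p(r) = √(65 + r)
p(z) + 13012 = √(65 - 115/3) + 13012 = √(80/3) + 13012 = 4*√15/3 + 13012 = 13012 + 4*√15/3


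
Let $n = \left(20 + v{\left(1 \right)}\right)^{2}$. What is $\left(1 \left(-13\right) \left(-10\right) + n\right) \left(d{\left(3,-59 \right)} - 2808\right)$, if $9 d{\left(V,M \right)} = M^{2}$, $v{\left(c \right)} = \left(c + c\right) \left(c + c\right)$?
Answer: $- \frac{15384446}{9} \approx -1.7094 \cdot 10^{6}$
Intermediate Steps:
$v{\left(c \right)} = 4 c^{2}$ ($v{\left(c \right)} = 2 c 2 c = 4 c^{2}$)
$n = 576$ ($n = \left(20 + 4 \cdot 1^{2}\right)^{2} = \left(20 + 4 \cdot 1\right)^{2} = \left(20 + 4\right)^{2} = 24^{2} = 576$)
$d{\left(V,M \right)} = \frac{M^{2}}{9}$
$\left(1 \left(-13\right) \left(-10\right) + n\right) \left(d{\left(3,-59 \right)} - 2808\right) = \left(1 \left(-13\right) \left(-10\right) + 576\right) \left(\frac{\left(-59\right)^{2}}{9} - 2808\right) = \left(\left(-13\right) \left(-10\right) + 576\right) \left(\frac{1}{9} \cdot 3481 - 2808\right) = \left(130 + 576\right) \left(\frac{3481}{9} - 2808\right) = 706 \left(- \frac{21791}{9}\right) = - \frac{15384446}{9}$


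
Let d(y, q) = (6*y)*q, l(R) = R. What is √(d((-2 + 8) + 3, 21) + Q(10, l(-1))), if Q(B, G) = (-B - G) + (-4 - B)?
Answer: √1111 ≈ 33.332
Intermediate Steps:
Q(B, G) = -4 - G - 2*B
d(y, q) = 6*q*y
√(d((-2 + 8) + 3, 21) + Q(10, l(-1))) = √(6*21*((-2 + 8) + 3) + (-4 - 1*(-1) - 2*10)) = √(6*21*(6 + 3) + (-4 + 1 - 20)) = √(6*21*9 - 23) = √(1134 - 23) = √1111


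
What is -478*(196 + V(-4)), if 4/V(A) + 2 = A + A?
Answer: -467484/5 ≈ -93497.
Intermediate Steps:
V(A) = 4/(-2 + 2*A) (V(A) = 4/(-2 + (A + A)) = 4/(-2 + 2*A))
-478*(196 + V(-4)) = -478*(196 + 2/(-1 - 4)) = -478*(196 + 2/(-5)) = -478*(196 + 2*(-⅕)) = -478*(196 - ⅖) = -478*978/5 = -467484/5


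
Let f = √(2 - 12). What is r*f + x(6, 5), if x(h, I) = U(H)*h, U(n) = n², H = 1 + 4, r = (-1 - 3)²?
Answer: 150 + 16*I*√10 ≈ 150.0 + 50.596*I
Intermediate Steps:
r = 16 (r = (-4)² = 16)
H = 5
f = I*√10 (f = √(-10) = I*√10 ≈ 3.1623*I)
x(h, I) = 25*h (x(h, I) = 5²*h = 25*h)
r*f + x(6, 5) = 16*(I*√10) + 25*6 = 16*I*√10 + 150 = 150 + 16*I*√10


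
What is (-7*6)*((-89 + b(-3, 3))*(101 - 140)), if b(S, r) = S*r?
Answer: -160524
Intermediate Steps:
(-7*6)*((-89 + b(-3, 3))*(101 - 140)) = (-7*6)*((-89 - 3*3)*(101 - 140)) = -42*(-89 - 9)*(-39) = -(-4116)*(-39) = -42*3822 = -160524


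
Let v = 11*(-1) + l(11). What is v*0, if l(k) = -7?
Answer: 0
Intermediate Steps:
v = -18 (v = 11*(-1) - 7 = -11 - 7 = -18)
v*0 = -18*0 = 0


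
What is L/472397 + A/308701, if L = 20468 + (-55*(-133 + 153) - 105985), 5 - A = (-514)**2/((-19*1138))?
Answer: -15209722998134/82976943562993 ≈ -0.18330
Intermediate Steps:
A = 186153/10811 (A = 5 - (-514)**2/((-19*1138)) = 5 - 264196/(-21622) = 5 - 264196*(-1)/21622 = 5 - 1*(-132098/10811) = 5 + 132098/10811 = 186153/10811 ≈ 17.219)
L = -86617 (L = 20468 + (-55*20 - 105985) = 20468 + (-1100 - 105985) = 20468 - 107085 = -86617)
L/472397 + A/308701 = -86617/472397 + (186153/10811)/308701 = -86617*1/472397 + (186153/10811)*(1/308701) = -86617/472397 + 186153/3337366511 = -15209722998134/82976943562993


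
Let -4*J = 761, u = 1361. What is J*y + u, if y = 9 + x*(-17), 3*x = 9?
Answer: 18703/2 ≈ 9351.5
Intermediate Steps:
x = 3 (x = (⅓)*9 = 3)
J = -761/4 (J = -¼*761 = -761/4 ≈ -190.25)
y = -42 (y = 9 + 3*(-17) = 9 - 51 = -42)
J*y + u = -761/4*(-42) + 1361 = 15981/2 + 1361 = 18703/2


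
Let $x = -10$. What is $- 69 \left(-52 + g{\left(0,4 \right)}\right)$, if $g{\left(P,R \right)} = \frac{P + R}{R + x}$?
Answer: $3634$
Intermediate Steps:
$g{\left(P,R \right)} = \frac{P + R}{-10 + R}$ ($g{\left(P,R \right)} = \frac{P + R}{R - 10} = \frac{P + R}{-10 + R}$)
$- 69 \left(-52 + g{\left(0,4 \right)}\right) = - 69 \left(-52 + \frac{0 + 4}{-10 + 4}\right) = - 69 \left(-52 + \frac{1}{-6} \cdot 4\right) = - 69 \left(-52 - \frac{2}{3}\right) = \left(-69\right) \left(- \frac{158}{3}\right) = 3634$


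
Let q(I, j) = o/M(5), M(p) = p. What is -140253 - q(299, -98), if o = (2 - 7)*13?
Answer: -140240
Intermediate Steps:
o = -65 (o = -5*13 = -65)
q(I, j) = -13 (q(I, j) = -65/5 = -65*⅕ = -13)
-140253 - q(299, -98) = -140253 - 1*(-13) = -140253 + 13 = -140240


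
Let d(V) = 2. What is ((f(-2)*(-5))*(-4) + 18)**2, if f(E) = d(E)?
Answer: 3364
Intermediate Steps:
f(E) = 2
((f(-2)*(-5))*(-4) + 18)**2 = ((2*(-5))*(-4) + 18)**2 = (-10*(-4) + 18)**2 = (40 + 18)**2 = 58**2 = 3364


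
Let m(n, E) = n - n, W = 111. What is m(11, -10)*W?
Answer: 0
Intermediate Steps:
m(n, E) = 0
m(11, -10)*W = 0*111 = 0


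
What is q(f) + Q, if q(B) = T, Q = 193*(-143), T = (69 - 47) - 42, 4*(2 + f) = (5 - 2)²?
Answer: -27619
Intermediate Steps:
f = ¼ (f = -2 + (5 - 2)²/4 = -2 + (¼)*3² = -2 + (¼)*9 = -2 + 9/4 = ¼ ≈ 0.25000)
T = -20 (T = 22 - 42 = -20)
Q = -27599
q(B) = -20
q(f) + Q = -20 - 27599 = -27619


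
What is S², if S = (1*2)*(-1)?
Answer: 4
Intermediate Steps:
S = -2 (S = 2*(-1) = -2)
S² = (-2)² = 4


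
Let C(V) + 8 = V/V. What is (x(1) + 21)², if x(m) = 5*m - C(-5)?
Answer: 1089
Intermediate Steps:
C(V) = -7 (C(V) = -8 + V/V = -8 + 1 = -7)
x(m) = 7 + 5*m (x(m) = 5*m - 1*(-7) = 5*m + 7 = 7 + 5*m)
(x(1) + 21)² = ((7 + 5*1) + 21)² = ((7 + 5) + 21)² = (12 + 21)² = 33² = 1089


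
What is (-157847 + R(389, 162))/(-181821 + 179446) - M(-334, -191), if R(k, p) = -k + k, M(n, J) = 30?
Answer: 86597/2375 ≈ 36.462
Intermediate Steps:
R(k, p) = 0
(-157847 + R(389, 162))/(-181821 + 179446) - M(-334, -191) = (-157847 + 0)/(-181821 + 179446) - 1*30 = -157847/(-2375) - 30 = -157847*(-1/2375) - 30 = 157847/2375 - 30 = 86597/2375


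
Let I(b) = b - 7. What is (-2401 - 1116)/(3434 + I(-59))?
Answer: -3517/3368 ≈ -1.0442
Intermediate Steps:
I(b) = -7 + b
(-2401 - 1116)/(3434 + I(-59)) = (-2401 - 1116)/(3434 + (-7 - 59)) = -3517/(3434 - 66) = -3517/3368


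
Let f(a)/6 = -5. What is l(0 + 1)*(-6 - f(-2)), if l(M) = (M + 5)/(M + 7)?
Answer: 18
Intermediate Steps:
f(a) = -30 (f(a) = 6*(-5) = -30)
l(M) = (5 + M)/(7 + M)
l(0 + 1)*(-6 - f(-2)) = ((5 + (0 + 1))/(7 + (0 + 1)))*(-6 - 1*(-30)) = ((5 + 1)/(7 + 1))*(-6 + 30) = (6/8)*24 = ((⅛)*6)*24 = (¾)*24 = 18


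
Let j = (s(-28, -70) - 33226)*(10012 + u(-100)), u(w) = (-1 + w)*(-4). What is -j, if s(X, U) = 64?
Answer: 345415392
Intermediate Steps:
u(w) = 4 - 4*w
j = -345415392 (j = (64 - 33226)*(10012 + (4 - 4*(-100))) = -33162*(10012 + (4 + 400)) = -33162*(10012 + 404) = -33162*10416 = -345415392)
-j = -1*(-345415392) = 345415392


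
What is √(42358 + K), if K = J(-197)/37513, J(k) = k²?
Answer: √59608699550519/37513 ≈ 205.81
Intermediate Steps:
K = 38809/37513 (K = (-197)²/37513 = 38809*(1/37513) = 38809/37513 ≈ 1.0345)
√(42358 + K) = √(42358 + 38809/37513) = √(1589014463/37513) = √59608699550519/37513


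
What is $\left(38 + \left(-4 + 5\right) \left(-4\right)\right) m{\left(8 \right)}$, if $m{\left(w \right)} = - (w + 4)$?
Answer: $-408$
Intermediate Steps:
$m{\left(w \right)} = -4 - w$ ($m{\left(w \right)} = - (4 + w) = -4 - w$)
$\left(38 + \left(-4 + 5\right) \left(-4\right)\right) m{\left(8 \right)} = \left(38 + \left(-4 + 5\right) \left(-4\right)\right) \left(-4 - 8\right) = \left(38 + 1 \left(-4\right)\right) \left(-4 - 8\right) = \left(38 - 4\right) \left(-12\right) = 34 \left(-12\right) = -408$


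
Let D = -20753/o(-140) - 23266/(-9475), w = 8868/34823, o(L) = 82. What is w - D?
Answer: 6787863542849/27055729850 ≈ 250.88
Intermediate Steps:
w = 8868/34823 (w = 8868*(1/34823) = 8868/34823 ≈ 0.25466)
D = -194726863/776950 (D = -20753/82 - 23266/(-9475) = -20753*1/82 - 23266*(-1/9475) = -20753/82 + 23266/9475 = -194726863/776950 ≈ -250.63)
w - D = 8868/34823 - 1*(-194726863/776950) = 8868/34823 + 194726863/776950 = 6787863542849/27055729850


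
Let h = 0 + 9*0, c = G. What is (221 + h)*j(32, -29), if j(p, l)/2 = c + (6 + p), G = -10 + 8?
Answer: 15912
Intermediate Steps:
G = -2
c = -2
j(p, l) = 8 + 2*p (j(p, l) = 2*(-2 + (6 + p)) = 2*(4 + p) = 8 + 2*p)
h = 0 (h = 0 + 0 = 0)
(221 + h)*j(32, -29) = (221 + 0)*(8 + 2*32) = 221*(8 + 64) = 221*72 = 15912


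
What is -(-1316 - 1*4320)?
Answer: 5636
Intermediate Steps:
-(-1316 - 1*4320) = -(-1316 - 4320) = -1*(-5636) = 5636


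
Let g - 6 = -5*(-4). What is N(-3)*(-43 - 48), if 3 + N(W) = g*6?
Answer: -13923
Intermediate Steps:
g = 26 (g = 6 - 5*(-4) = 6 + 20 = 26)
N(W) = 153 (N(W) = -3 + 26*6 = -3 + 156 = 153)
N(-3)*(-43 - 48) = 153*(-43 - 48) = 153*(-91) = -13923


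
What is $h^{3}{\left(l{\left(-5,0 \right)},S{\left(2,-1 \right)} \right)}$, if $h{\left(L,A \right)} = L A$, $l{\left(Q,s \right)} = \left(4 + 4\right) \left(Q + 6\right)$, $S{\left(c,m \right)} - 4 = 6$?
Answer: $512000$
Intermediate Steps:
$S{\left(c,m \right)} = 10$ ($S{\left(c,m \right)} = 4 + 6 = 10$)
$l{\left(Q,s \right)} = 48 + 8 Q$ ($l{\left(Q,s \right)} = 8 \left(6 + Q\right) = 48 + 8 Q$)
$h{\left(L,A \right)} = A L$
$h^{3}{\left(l{\left(-5,0 \right)},S{\left(2,-1 \right)} \right)} = \left(10 \left(48 + 8 \left(-5\right)\right)\right)^{3} = \left(10 \left(48 - 40\right)\right)^{3} = \left(10 \cdot 8\right)^{3} = 80^{3} = 512000$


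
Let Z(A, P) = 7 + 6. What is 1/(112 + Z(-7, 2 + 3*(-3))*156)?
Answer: 1/2140 ≈ 0.00046729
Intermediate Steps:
Z(A, P) = 13
1/(112 + Z(-7, 2 + 3*(-3))*156) = 1/(112 + 13*156) = 1/(112 + 2028) = 1/2140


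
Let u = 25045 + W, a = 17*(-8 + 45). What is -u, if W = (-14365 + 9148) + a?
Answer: -20457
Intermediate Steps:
a = 629 (a = 17*37 = 629)
W = -4588 (W = (-14365 + 9148) + 629 = -5217 + 629 = -4588)
u = 20457 (u = 25045 - 4588 = 20457)
-u = -1*20457 = -20457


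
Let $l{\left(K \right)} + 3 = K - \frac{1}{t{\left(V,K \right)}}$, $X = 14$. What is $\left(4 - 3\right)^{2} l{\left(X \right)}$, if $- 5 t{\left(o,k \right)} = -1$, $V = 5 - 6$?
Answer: $6$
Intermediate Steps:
$V = -1$ ($V = 5 - 6 = -1$)
$t{\left(o,k \right)} = \frac{1}{5}$ ($t{\left(o,k \right)} = \left(- \frac{1}{5}\right) \left(-1\right) = \frac{1}{5}$)
$l{\left(K \right)} = -8 + K$ ($l{\left(K \right)} = -3 + \left(K - \frac{1}{\frac{1}{5}}\right) = -3 + \left(K - 5\right) = -3 + \left(-5 + K\right) = -8 + K$)
$\left(4 - 3\right)^{2} l{\left(X \right)} = \left(4 - 3\right)^{2} \left(-8 + 14\right) = 1^{2} \cdot 6 = 1 \cdot 6 = 6$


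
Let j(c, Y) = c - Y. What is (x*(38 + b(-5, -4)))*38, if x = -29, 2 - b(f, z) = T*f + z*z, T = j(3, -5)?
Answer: -70528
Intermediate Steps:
T = 8 (T = 3 - 1*(-5) = 3 + 5 = 8)
b(f, z) = 2 - z² - 8*f (b(f, z) = 2 - (8*f + z*z) = 2 - (8*f + z²) = 2 - (z² + 8*f) = 2 + (-z² - 8*f) = 2 - z² - 8*f)
(x*(38 + b(-5, -4)))*38 = -29*(38 + (2 - 1*(-4)² - 8*(-5)))*38 = -29*(38 + (2 - 1*16 + 40))*38 = -29*(38 + (2 - 16 + 40))*38 = -29*(38 + 26)*38 = -29*64*38 = -1856*38 = -70528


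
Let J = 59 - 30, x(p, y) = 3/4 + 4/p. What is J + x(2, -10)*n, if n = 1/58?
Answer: 6739/232 ≈ 29.047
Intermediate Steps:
x(p, y) = 3/4 + 4/p (x(p, y) = 3*(1/4) + 4/p = 3/4 + 4/p)
n = 1/58 ≈ 0.017241
J = 29
J + x(2, -10)*n = 29 + (3/4 + 4/2)*(1/58) = 29 + (3/4 + 4*(1/2))*(1/58) = 29 + (3/4 + 2)*(1/58) = 29 + (11/4)*(1/58) = 29 + 11/232 = 6739/232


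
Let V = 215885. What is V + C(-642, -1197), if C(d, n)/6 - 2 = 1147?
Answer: 222779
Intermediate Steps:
C(d, n) = 6894 (C(d, n) = 12 + 6*1147 = 12 + 6882 = 6894)
V + C(-642, -1197) = 215885 + 6894 = 222779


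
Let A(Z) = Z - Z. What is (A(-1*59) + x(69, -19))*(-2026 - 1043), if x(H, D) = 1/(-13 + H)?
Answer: -3069/56 ≈ -54.804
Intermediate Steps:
A(Z) = 0
(A(-1*59) + x(69, -19))*(-2026 - 1043) = (0 + 1/(-13 + 69))*(-2026 - 1043) = (0 + 1/56)*(-3069) = (1/56)*(-3069) = -3069/56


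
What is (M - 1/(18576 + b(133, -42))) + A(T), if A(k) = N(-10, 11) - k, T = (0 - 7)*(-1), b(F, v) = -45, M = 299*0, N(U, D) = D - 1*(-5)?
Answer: 166778/18531 ≈ 8.9999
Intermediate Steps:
N(U, D) = 5 + D (N(U, D) = D + 5 = 5 + D)
M = 0
T = 7 (T = -7*(-1) = 7)
A(k) = 16 - k (A(k) = (5 + 11) - k = 16 - k)
(M - 1/(18576 + b(133, -42))) + A(T) = (0 - 1/(18576 - 45)) + (16 - 1*7) = (0 - 1/18531) + (16 - 7) = (0 - 1*1/18531) + 9 = (0 - 1/18531) + 9 = -1/18531 + 9 = 166778/18531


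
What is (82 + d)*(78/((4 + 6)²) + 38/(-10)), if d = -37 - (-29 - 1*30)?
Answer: -7852/25 ≈ -314.08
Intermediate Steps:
d = 22 (d = -37 - (-29 - 30) = -37 - 1*(-59) = -37 + 59 = 22)
(82 + d)*(78/((4 + 6)²) + 38/(-10)) = (82 + 22)*(78/((4 + 6)²) + 38/(-10)) = 104*(78/(10²) + 38*(-⅒)) = 104*(78/100 - 19/5) = 104*(78*(1/100) - 19/5) = 104*(39/50 - 19/5) = 104*(-151/50) = -7852/25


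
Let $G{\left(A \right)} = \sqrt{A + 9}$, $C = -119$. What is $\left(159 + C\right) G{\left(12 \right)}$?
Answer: $40 \sqrt{21} \approx 183.3$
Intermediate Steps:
$G{\left(A \right)} = \sqrt{9 + A}$
$\left(159 + C\right) G{\left(12 \right)} = \left(159 - 119\right) \sqrt{9 + 12} = 40 \sqrt{21}$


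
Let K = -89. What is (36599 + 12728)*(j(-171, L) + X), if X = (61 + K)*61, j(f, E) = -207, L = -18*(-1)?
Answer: -94461205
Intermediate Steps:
L = 18
X = -1708 (X = (61 - 89)*61 = -28*61 = -1708)
(36599 + 12728)*(j(-171, L) + X) = (36599 + 12728)*(-207 - 1708) = 49327*(-1915) = -94461205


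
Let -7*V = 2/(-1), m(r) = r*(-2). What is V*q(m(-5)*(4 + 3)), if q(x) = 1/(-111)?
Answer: -2/777 ≈ -0.0025740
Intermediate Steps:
m(r) = -2*r
q(x) = -1/111
V = 2/7 (V = -2/(7*(-1)) = -2*(-1)/7 = -⅐*(-2) = 2/7 ≈ 0.28571)
V*q(m(-5)*(4 + 3)) = (2/7)*(-1/111) = -2/777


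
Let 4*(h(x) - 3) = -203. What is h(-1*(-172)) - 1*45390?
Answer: -181751/4 ≈ -45438.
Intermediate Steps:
h(x) = -191/4 (h(x) = 3 + (1/4)*(-203) = 3 - 203/4 = -191/4)
h(-1*(-172)) - 1*45390 = -191/4 - 1*45390 = -191/4 - 45390 = -181751/4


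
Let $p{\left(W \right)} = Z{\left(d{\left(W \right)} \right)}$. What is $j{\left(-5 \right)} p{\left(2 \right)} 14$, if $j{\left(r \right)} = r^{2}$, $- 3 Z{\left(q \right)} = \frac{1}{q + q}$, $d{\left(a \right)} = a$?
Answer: $- \frac{175}{6} \approx -29.167$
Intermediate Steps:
$Z{\left(q \right)} = - \frac{1}{6 q}$ ($Z{\left(q \right)} = - \frac{1}{3 \left(q + q\right)} = - \frac{1}{3 \cdot 2 q} = - \frac{\frac{1}{2} \frac{1}{q}}{3} = - \frac{1}{6 q}$)
$p{\left(W \right)} = - \frac{1}{6 W}$
$j{\left(-5 \right)} p{\left(2 \right)} 14 = \left(-5\right)^{2} \left(- \frac{1}{6 \cdot 2}\right) 14 = 25 \left(\left(- \frac{1}{6}\right) \frac{1}{2}\right) 14 = 25 \left(- \frac{1}{12}\right) 14 = \left(- \frac{25}{12}\right) 14 = - \frac{175}{6}$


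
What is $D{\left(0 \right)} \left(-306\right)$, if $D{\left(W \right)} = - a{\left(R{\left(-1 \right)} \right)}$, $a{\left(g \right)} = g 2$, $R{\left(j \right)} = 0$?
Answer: $0$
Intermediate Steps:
$a{\left(g \right)} = 2 g$
$D{\left(W \right)} = 0$ ($D{\left(W \right)} = - 2 \cdot 0 = \left(-1\right) 0 = 0$)
$D{\left(0 \right)} \left(-306\right) = 0 \left(-306\right) = 0$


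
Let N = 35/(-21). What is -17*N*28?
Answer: 2380/3 ≈ 793.33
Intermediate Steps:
N = -5/3 (N = 35*(-1/21) = -5/3 ≈ -1.6667)
-17*N*28 = -17*(-5/3)*28 = (85/3)*28 = 2380/3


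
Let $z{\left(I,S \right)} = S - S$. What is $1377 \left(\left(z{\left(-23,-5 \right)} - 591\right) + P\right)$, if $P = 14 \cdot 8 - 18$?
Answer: $-684369$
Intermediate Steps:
$P = 94$ ($P = 112 - 18 = 94$)
$z{\left(I,S \right)} = 0$
$1377 \left(\left(z{\left(-23,-5 \right)} - 591\right) + P\right) = 1377 \left(\left(0 - 591\right) + 94\right) = 1377 \left(-591 + 94\right) = 1377 \left(-497\right) = -684369$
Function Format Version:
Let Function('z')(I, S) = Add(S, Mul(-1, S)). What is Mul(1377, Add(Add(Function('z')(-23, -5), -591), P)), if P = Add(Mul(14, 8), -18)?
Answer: -684369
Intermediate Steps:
P = 94 (P = Add(112, -18) = 94)
Function('z')(I, S) = 0
Mul(1377, Add(Add(Function('z')(-23, -5), -591), P)) = Mul(1377, Add(Add(0, -591), 94)) = Mul(1377, Add(-591, 94)) = Mul(1377, -497) = -684369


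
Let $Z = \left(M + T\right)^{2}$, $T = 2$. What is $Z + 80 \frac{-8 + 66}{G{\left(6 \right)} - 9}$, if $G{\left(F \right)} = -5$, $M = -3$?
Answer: $- \frac{2313}{7} \approx -330.43$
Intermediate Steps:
$Z = 1$ ($Z = \left(-3 + 2\right)^{2} = \left(-1\right)^{2} = 1$)
$Z + 80 \frac{-8 + 66}{G{\left(6 \right)} - 9} = 1 + 80 \frac{-8 + 66}{-5 - 9} = 1 + 80 \frac{58}{-14} = 1 + 80 \cdot 58 \left(- \frac{1}{14}\right) = 1 + 80 \left(- \frac{29}{7}\right) = 1 - \frac{2320}{7} = - \frac{2313}{7}$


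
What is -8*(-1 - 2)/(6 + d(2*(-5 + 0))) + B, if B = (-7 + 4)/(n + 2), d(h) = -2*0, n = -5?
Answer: 5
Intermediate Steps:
d(h) = 0
B = 1 (B = (-7 + 4)/(-5 + 2) = -3/(-3) = -3*(-⅓) = 1)
-8*(-1 - 2)/(6 + d(2*(-5 + 0))) + B = -8*(-1 - 2)/(6 + 0) + 1 = -(-24)/6 + 1 = -8*(-½) + 1 = 4 + 1 = 5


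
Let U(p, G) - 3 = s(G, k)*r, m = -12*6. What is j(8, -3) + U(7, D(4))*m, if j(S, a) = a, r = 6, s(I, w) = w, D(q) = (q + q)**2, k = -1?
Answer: 213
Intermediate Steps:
D(q) = 4*q**2 (D(q) = (2*q)**2 = 4*q**2)
m = -72
U(p, G) = -3 (U(p, G) = 3 - 1*6 = 3 - 6 = -3)
j(8, -3) + U(7, D(4))*m = -3 - 3*(-72) = -3 + 216 = 213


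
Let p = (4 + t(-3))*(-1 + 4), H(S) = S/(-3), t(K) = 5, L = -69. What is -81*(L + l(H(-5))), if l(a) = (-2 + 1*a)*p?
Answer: 6318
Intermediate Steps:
H(S) = -S/3 (H(S) = S*(-⅓) = -S/3)
p = 27 (p = (4 + 5)*(-1 + 4) = 9*3 = 27)
l(a) = -54 + 27*a (l(a) = (-2 + 1*a)*27 = (-2 + a)*27 = -54 + 27*a)
-81*(L + l(H(-5))) = -81*(-69 + (-54 + 27*(-⅓*(-5)))) = -81*(-69 + (-54 + 27*(5/3))) = -81*(-69 + (-54 + 45)) = -81*(-69 - 9) = -81*(-78) = 6318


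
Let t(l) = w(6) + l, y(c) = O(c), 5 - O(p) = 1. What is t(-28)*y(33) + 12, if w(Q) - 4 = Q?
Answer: -60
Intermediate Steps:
O(p) = 4 (O(p) = 5 - 1*1 = 5 - 1 = 4)
y(c) = 4
w(Q) = 4 + Q
t(l) = 10 + l (t(l) = (4 + 6) + l = 10 + l)
t(-28)*y(33) + 12 = (10 - 28)*4 + 12 = -18*4 + 12 = -72 + 12 = -60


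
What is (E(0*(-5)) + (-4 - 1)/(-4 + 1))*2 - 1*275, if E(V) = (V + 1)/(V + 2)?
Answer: -812/3 ≈ -270.67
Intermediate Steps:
E(V) = (1 + V)/(2 + V)
(E(0*(-5)) + (-4 - 1)/(-4 + 1))*2 - 1*275 = ((1 + 0*(-5))/(2 + 0*(-5)) + (-4 - 1)/(-4 + 1))*2 - 1*275 = ((1 + 0)/(2 + 0) - 5/(-3))*2 - 275 = (1/2 - 5*(-⅓))*2 - 275 = ((½)*1 + 5/3)*2 - 275 = (½ + 5/3)*2 - 275 = (13/6)*2 - 275 = 13/3 - 275 = -812/3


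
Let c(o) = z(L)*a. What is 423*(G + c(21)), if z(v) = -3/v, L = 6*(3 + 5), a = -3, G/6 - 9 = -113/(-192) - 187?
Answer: -14406111/32 ≈ -4.5019e+5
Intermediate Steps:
G = -34063/32 (G = 54 + 6*(-113/(-192) - 187) = 54 + 6*(-113*(-1/192) - 187) = 54 + 6*(113/192 - 187) = 54 + 6*(-35791/192) = 54 - 35791/32 = -34063/32 ≈ -1064.5)
L = 48 (L = 6*8 = 48)
c(o) = 3/16 (c(o) = -3/48*(-3) = -3*1/48*(-3) = -1/16*(-3) = 3/16)
423*(G + c(21)) = 423*(-34063/32 + 3/16) = 423*(-34057/32) = -14406111/32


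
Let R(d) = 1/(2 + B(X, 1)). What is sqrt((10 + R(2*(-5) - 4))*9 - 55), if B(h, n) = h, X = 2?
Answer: sqrt(149)/2 ≈ 6.1033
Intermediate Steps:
R(d) = 1/4 (R(d) = 1/(2 + 2) = 1/4)
sqrt((10 + R(2*(-5) - 4))*9 - 55) = sqrt((10 + 1/4)*9 - 55) = sqrt((41/4)*9 - 55) = sqrt(369/4 - 55) = sqrt(149/4) = sqrt(149)/2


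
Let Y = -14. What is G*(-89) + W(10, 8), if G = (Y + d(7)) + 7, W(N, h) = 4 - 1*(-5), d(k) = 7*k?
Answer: -3729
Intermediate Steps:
W(N, h) = 9 (W(N, h) = 4 + 5 = 9)
G = 42 (G = (-14 + 7*7) + 7 = (-14 + 49) + 7 = 35 + 7 = 42)
G*(-89) + W(10, 8) = 42*(-89) + 9 = -3738 + 9 = -3729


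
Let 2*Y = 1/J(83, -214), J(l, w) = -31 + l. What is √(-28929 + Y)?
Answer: I*√78223990/52 ≈ 170.09*I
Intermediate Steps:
Y = 1/104 (Y = 1/(2*(-31 + 83)) = (½)/52 = (½)*(1/52) = 1/104 ≈ 0.0096154)
√(-28929 + Y) = √(-28929 + 1/104) = √(-3008615/104) = I*√78223990/52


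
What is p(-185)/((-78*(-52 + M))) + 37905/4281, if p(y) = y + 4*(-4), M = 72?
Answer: 6665809/742040 ≈ 8.9831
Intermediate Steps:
p(y) = -16 + y (p(y) = y - 16 = -16 + y)
p(-185)/((-78*(-52 + M))) + 37905/4281 = (-16 - 185)/((-78*(-52 + 72))) + 37905/4281 = -201/((-78*20)) + 37905*(1/4281) = -201/(-1560) + 12635/1427 = -201*(-1/1560) + 12635/1427 = 67/520 + 12635/1427 = 6665809/742040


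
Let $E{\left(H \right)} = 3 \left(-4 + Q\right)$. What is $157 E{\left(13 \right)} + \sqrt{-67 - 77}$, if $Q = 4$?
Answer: $12 i \approx 12.0 i$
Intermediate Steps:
$E{\left(H \right)} = 0$ ($E{\left(H \right)} = 3 \left(-4 + 4\right) = 3 \cdot 0 = 0$)
$157 E{\left(13 \right)} + \sqrt{-67 - 77} = 157 \cdot 0 + \sqrt{-67 - 77} = 0 + \sqrt{-144} = 0 + 12 i = 12 i$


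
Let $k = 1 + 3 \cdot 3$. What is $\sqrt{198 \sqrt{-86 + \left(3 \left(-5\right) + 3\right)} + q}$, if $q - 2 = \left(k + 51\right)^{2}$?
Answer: $\sqrt{3723 + 1386 i \sqrt{2}} \approx 62.97 + 15.564 i$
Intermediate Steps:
$k = 10$ ($k = 1 + 9 = 10$)
$q = 3723$ ($q = 2 + \left(10 + 51\right)^{2} = 2 + 61^{2} = 2 + 3721 = 3723$)
$\sqrt{198 \sqrt{-86 + \left(3 \left(-5\right) + 3\right)} + q} = \sqrt{198 \sqrt{-86 + \left(3 \left(-5\right) + 3\right)} + 3723} = \sqrt{198 \sqrt{-86 + \left(-15 + 3\right)} + 3723} = \sqrt{198 \sqrt{-86 - 12} + 3723} = \sqrt{198 \sqrt{-98} + 3723} = \sqrt{198 \cdot 7 i \sqrt{2} + 3723} = \sqrt{1386 i \sqrt{2} + 3723} = \sqrt{3723 + 1386 i \sqrt{2}}$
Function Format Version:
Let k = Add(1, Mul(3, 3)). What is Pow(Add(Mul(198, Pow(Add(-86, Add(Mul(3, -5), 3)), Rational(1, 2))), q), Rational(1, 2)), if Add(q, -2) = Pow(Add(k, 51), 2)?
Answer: Pow(Add(3723, Mul(1386, I, Pow(2, Rational(1, 2)))), Rational(1, 2)) ≈ Add(62.970, Mul(15.564, I))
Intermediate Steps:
k = 10 (k = Add(1, 9) = 10)
q = 3723 (q = Add(2, Pow(Add(10, 51), 2)) = Add(2, Pow(61, 2)) = Add(2, 3721) = 3723)
Pow(Add(Mul(198, Pow(Add(-86, Add(Mul(3, -5), 3)), Rational(1, 2))), q), Rational(1, 2)) = Pow(Add(Mul(198, Pow(Add(-86, Add(Mul(3, -5), 3)), Rational(1, 2))), 3723), Rational(1, 2)) = Pow(Add(Mul(198, Pow(Add(-86, Add(-15, 3)), Rational(1, 2))), 3723), Rational(1, 2)) = Pow(Add(Mul(198, Pow(Add(-86, -12), Rational(1, 2))), 3723), Rational(1, 2)) = Pow(Add(Mul(198, Pow(-98, Rational(1, 2))), 3723), Rational(1, 2)) = Pow(Add(Mul(198, Mul(7, I, Pow(2, Rational(1, 2)))), 3723), Rational(1, 2)) = Pow(Add(Mul(1386, I, Pow(2, Rational(1, 2))), 3723), Rational(1, 2)) = Pow(Add(3723, Mul(1386, I, Pow(2, Rational(1, 2)))), Rational(1, 2))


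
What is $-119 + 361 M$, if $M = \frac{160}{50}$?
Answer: $\frac{5181}{5} \approx 1036.2$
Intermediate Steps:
$M = \frac{16}{5}$ ($M = 160 \cdot \frac{1}{50} = \frac{16}{5} \approx 3.2$)
$-119 + 361 M = -119 + 361 \cdot \frac{16}{5} = -119 + \frac{5776}{5} = \frac{5181}{5}$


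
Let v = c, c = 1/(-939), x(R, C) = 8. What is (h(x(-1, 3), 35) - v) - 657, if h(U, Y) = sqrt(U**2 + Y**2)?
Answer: -616922/939 + sqrt(1289) ≈ -621.10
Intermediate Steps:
c = -1/939 ≈ -0.0010650
v = -1/939 ≈ -0.0010650
(h(x(-1, 3), 35) - v) - 657 = (sqrt(8**2 + 35**2) - 1*(-1/939)) - 657 = (sqrt(64 + 1225) + 1/939) - 657 = (sqrt(1289) + 1/939) - 657 = (1/939 + sqrt(1289)) - 657 = -616922/939 + sqrt(1289)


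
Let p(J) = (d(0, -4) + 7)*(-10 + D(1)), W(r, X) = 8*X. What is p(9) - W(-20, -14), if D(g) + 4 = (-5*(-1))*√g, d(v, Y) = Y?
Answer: 85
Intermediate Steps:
D(g) = -4 + 5*√g (D(g) = -4 + (-5*(-1))*√g = -4 + 5*√g)
p(J) = -27 (p(J) = (-4 + 7)*(-10 + (-4 + 5*√1)) = 3*(-10 + (-4 + 5*1)) = 3*(-10 + (-4 + 5)) = 3*(-10 + 1) = 3*(-9) = -27)
p(9) - W(-20, -14) = -27 - 8*(-14) = -27 - 1*(-112) = -27 + 112 = 85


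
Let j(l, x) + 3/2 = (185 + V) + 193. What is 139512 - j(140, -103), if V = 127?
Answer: 278017/2 ≈ 1.3901e+5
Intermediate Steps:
j(l, x) = 1007/2 (j(l, x) = -3/2 + ((185 + 127) + 193) = -3/2 + (312 + 193) = -3/2 + 505 = 1007/2)
139512 - j(140, -103) = 139512 - 1*1007/2 = 139512 - 1007/2 = 278017/2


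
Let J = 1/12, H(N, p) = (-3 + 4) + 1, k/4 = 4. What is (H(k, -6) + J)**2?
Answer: 625/144 ≈ 4.3403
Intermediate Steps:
k = 16 (k = 4*4 = 16)
H(N, p) = 2 (H(N, p) = 1 + 1 = 2)
J = 1/12 (J = 1*(1/12) = 1/12 ≈ 0.083333)
(H(k, -6) + J)**2 = (2 + 1/12)**2 = (25/12)**2 = 625/144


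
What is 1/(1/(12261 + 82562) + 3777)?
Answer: 94823/358146472 ≈ 0.00026476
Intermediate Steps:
1/(1/(12261 + 82562) + 3777) = 1/(1/94823 + 3777) = 1/(358146472/94823) = 94823/358146472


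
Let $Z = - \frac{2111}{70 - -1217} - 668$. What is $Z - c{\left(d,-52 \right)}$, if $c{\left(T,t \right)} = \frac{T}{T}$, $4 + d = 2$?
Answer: $- \frac{863114}{1287} \approx -670.64$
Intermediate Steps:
$d = -2$ ($d = -4 + 2 = -2$)
$c{\left(T,t \right)} = 1$
$Z = - \frac{861827}{1287}$ ($Z = - \frac{2111}{70 + 1217} - 668 = - \frac{2111}{1287} - 668 = - \frac{861827}{1287} \approx -669.64$)
$Z - c{\left(d,-52 \right)} = - \frac{861827}{1287} - 1 = - \frac{863114}{1287}$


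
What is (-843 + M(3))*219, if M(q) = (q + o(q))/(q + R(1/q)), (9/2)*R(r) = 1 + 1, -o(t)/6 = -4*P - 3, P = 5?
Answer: -5445216/31 ≈ -1.7565e+5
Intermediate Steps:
o(t) = 138 (o(t) = -6*(-4*5 - 3) = -6*(-20 - 3) = -6*(-23) = 138)
R(r) = 4/9 (R(r) = 2*(1 + 1)/9 = (2/9)*2 = 4/9)
M(q) = (138 + q)/(4/9 + q) (M(q) = (q + 138)/(q + 4/9) = (138 + q)/(4/9 + q))
(-843 + M(3))*219 = (-843 + 9*(138 + 3)/(4 + 9*3))*219 = (-843 + 9*141/(4 + 27))*219 = (-843 + 9*141/31)*219 = (-843 + 9*(1/31)*141)*219 = (-843 + 1269/31)*219 = -24864/31*219 = -5445216/31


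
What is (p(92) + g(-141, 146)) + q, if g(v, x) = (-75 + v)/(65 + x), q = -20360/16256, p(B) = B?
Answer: 38469277/428752 ≈ 89.724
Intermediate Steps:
q = -2545/2032 (q = -20360*1/16256 = -2545/2032 ≈ -1.2525)
g(v, x) = (-75 + v)/(65 + x)
(p(92) + g(-141, 146)) + q = (92 + (-75 - 141)/(65 + 146)) - 2545/2032 = (92 - 216/211) - 2545/2032 = 19196/211 - 2545/2032 = 38469277/428752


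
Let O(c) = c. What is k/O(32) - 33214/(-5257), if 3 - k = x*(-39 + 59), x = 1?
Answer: 973479/168224 ≈ 5.7868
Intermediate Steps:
k = -17 (k = 3 - (-39 + 59) = 3 - 20 = -17)
k/O(32) - 33214/(-5257) = -17/32 - 33214/(-5257) = -17*1/32 - 33214*(-1/5257) = -17/32 + 33214/5257 = 973479/168224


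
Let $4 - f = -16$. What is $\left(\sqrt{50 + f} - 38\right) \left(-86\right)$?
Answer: $3268 - 86 \sqrt{70} \approx 2548.5$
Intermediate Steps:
$f = 20$ ($f = 4 - -16 = 4 + 16 = 20$)
$\left(\sqrt{50 + f} - 38\right) \left(-86\right) = \left(\sqrt{50 + 20} - 38\right) \left(-86\right) = \left(\sqrt{70} - 38\right) \left(-86\right) = \left(-38 + \sqrt{70}\right) \left(-86\right) = 3268 - 86 \sqrt{70}$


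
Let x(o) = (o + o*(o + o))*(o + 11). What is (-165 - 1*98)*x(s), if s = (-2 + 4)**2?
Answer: -142020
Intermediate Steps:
s = 4 (s = 2**2 = 4)
x(o) = (11 + o)*(o + 2*o**2) (x(o) = (o + o*(2*o))*(11 + o) = (o + 2*o**2)*(11 + o) = (11 + o)*(o + 2*o**2))
(-165 - 1*98)*x(s) = (-165 - 1*98)*(4*(11 + 2*4**2 + 23*4)) = (-165 - 98)*(4*(11 + 2*16 + 92)) = -1052*(11 + 32 + 92) = -1052*135 = -263*540 = -142020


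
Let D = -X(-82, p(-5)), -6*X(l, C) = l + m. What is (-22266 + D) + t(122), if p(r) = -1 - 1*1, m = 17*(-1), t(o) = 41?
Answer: -44483/2 ≈ -22242.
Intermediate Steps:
m = -17
p(r) = -2 (p(r) = -1 - 1 = -2)
X(l, C) = 17/6 - l/6 (X(l, C) = -(l - 17)/6 = -(-17 + l)/6 = 17/6 - l/6)
D = -33/2 (D = -(17/6 - ⅙*(-82)) = -(17/6 + 41/3) = -1*33/2 = -33/2 ≈ -16.500)
(-22266 + D) + t(122) = (-22266 - 33/2) + 41 = -44565/2 + 41 = -44483/2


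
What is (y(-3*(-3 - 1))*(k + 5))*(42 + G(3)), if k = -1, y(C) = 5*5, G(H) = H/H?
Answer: 4300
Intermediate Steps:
G(H) = 1
y(C) = 25
(y(-3*(-3 - 1))*(k + 5))*(42 + G(3)) = (25*(-1 + 5))*(42 + 1) = (25*4)*43 = 100*43 = 4300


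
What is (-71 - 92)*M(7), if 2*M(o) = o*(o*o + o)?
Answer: -31948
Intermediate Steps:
M(o) = o*(o + o**2)/2 (M(o) = (o*(o*o + o))/2 = (o*(o**2 + o))/2 = (o*(o + o**2))/2 = o*(o + o**2)/2)
(-71 - 92)*M(7) = (-71 - 92)*((1/2)*7**2*(1 + 7)) = -163*49*8/2 = -163*196 = -31948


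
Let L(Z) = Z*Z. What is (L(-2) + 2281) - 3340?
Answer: -1055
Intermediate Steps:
L(Z) = Z²
(L(-2) + 2281) - 3340 = ((-2)² + 2281) - 3340 = (4 + 2281) - 3340 = 2285 - 3340 = -1055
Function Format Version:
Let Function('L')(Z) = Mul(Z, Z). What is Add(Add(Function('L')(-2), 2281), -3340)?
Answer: -1055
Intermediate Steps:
Function('L')(Z) = Pow(Z, 2)
Add(Add(Function('L')(-2), 2281), -3340) = Add(Add(Pow(-2, 2), 2281), -3340) = Add(Add(4, 2281), -3340) = Add(2285, -3340) = -1055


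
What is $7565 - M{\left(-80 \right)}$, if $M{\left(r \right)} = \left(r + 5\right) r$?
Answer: $1565$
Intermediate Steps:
$M{\left(r \right)} = r \left(5 + r\right)$ ($M{\left(r \right)} = \left(5 + r\right) r = r \left(5 + r\right)$)
$7565 - M{\left(-80 \right)} = 7565 - - 80 \left(5 - 80\right) = 7565 - \left(-80\right) \left(-75\right) = 7565 - 6000 = 1565$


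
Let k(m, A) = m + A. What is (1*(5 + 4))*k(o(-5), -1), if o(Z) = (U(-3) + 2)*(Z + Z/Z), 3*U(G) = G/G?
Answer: -93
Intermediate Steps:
U(G) = 1/3 (U(G) = (G/G)/3 = (1/3)*1 = 1/3)
o(Z) = 7/3 + 7*Z/3 (o(Z) = (1/3 + 2)*(Z + Z/Z) = 7*(Z + 1)/3 = 7*(1 + Z)/3 = 7/3 + 7*Z/3)
k(m, A) = A + m
(1*(5 + 4))*k(o(-5), -1) = (1*(5 + 4))*(-1 + (7/3 + (7/3)*(-5))) = (1*9)*(-1 + (7/3 - 35/3)) = 9*(-1 - 28/3) = 9*(-31/3) = -93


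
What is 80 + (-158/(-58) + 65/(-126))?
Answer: 300389/3654 ≈ 82.208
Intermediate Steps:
80 + (-158/(-58) + 65/(-126)) = 80 + (-158*(-1/58) + 65*(-1/126)) = 80 + (79/29 - 65/126) = 80 + 8069/3654 = 300389/3654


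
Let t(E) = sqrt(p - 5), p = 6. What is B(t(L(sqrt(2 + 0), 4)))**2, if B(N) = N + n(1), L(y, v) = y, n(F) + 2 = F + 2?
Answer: 4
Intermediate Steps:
n(F) = F (n(F) = -2 + (F + 2) = -2 + (2 + F) = F)
t(E) = 1 (t(E) = sqrt(6 - 5) = sqrt(1) = 1)
B(N) = 1 + N (B(N) = N + 1 = 1 + N)
B(t(L(sqrt(2 + 0), 4)))**2 = (1 + 1)**2 = 2**2 = 4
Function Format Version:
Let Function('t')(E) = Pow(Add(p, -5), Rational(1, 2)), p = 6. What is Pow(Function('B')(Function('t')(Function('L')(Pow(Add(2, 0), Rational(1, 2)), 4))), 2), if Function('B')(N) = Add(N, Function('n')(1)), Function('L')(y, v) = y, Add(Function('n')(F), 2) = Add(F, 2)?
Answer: 4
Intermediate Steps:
Function('n')(F) = F (Function('n')(F) = Add(-2, Add(F, 2)) = Add(-2, Add(2, F)) = F)
Function('t')(E) = 1 (Function('t')(E) = Pow(Add(6, -5), Rational(1, 2)) = Pow(1, Rational(1, 2)) = 1)
Function('B')(N) = Add(1, N) (Function('B')(N) = Add(N, 1) = Add(1, N))
Pow(Function('B')(Function('t')(Function('L')(Pow(Add(2, 0), Rational(1, 2)), 4))), 2) = Pow(Add(1, 1), 2) = Pow(2, 2) = 4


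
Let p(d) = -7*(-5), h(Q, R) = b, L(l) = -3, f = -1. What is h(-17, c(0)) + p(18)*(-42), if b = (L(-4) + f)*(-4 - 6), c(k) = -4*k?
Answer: -1430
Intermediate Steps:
b = 40 (b = (-3 - 1)*(-4 - 6) = -4*(-10) = 40)
h(Q, R) = 40
p(d) = 35
h(-17, c(0)) + p(18)*(-42) = 40 + 35*(-42) = 40 - 1470 = -1430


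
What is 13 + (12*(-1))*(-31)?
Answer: 385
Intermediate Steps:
13 + (12*(-1))*(-31) = 13 - 12*(-31) = 13 + 372 = 385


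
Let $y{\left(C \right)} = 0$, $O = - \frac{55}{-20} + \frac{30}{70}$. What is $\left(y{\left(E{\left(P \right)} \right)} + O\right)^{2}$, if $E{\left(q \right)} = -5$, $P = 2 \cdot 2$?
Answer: $\frac{7921}{784} \approx 10.103$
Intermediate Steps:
$P = 4$
$O = \frac{89}{28}$ ($O = \left(-55\right) \left(- \frac{1}{20}\right) + 30 \cdot \frac{1}{70} = \frac{11}{4} + \frac{3}{7} = \frac{89}{28} \approx 3.1786$)
$\left(y{\left(E{\left(P \right)} \right)} + O\right)^{2} = \left(0 + \frac{89}{28}\right)^{2} = \left(\frac{89}{28}\right)^{2} = \frac{7921}{784}$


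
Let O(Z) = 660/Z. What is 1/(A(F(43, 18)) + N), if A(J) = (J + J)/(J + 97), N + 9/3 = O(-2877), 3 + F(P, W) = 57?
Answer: -144809/364075 ≈ -0.39775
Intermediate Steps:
F(P, W) = 54 (F(P, W) = -3 + 57 = 54)
N = -3097/959 (N = -3 + 660/(-2877) = -3 + 660*(-1/2877) = -3 - 220/959 = -3097/959 ≈ -3.2294)
A(J) = 2*J/(97 + J) (A(J) = (2*J)/(97 + J) = 2*J/(97 + J))
1/(A(F(43, 18)) + N) = 1/(2*54/(97 + 54) - 3097/959) = 1/(2*54/151 - 3097/959) = 1/(2*54*(1/151) - 3097/959) = 1/(108/151 - 3097/959) = 1/(-364075/144809) = -144809/364075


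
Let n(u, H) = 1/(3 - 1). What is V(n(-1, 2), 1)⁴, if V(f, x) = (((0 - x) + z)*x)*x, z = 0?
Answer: 1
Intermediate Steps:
n(u, H) = ½ (n(u, H) = 1/2 = ½)
V(f, x) = -x³ (V(f, x) = (((0 - x) + 0)*x)*x = ((-x + 0)*x)*x = ((-x)*x)*x = (-x²)*x = -x³)
V(n(-1, 2), 1)⁴ = (-1*1³)⁴ = (-1*1)⁴ = (-1)⁴ = 1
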